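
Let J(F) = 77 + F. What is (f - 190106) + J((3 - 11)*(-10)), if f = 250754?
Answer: 60805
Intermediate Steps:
(f - 190106) + J((3 - 11)*(-10)) = (250754 - 190106) + (77 + (3 - 11)*(-10)) = 60648 + (77 - 8*(-10)) = 60648 + (77 + 80) = 60648 + 157 = 60805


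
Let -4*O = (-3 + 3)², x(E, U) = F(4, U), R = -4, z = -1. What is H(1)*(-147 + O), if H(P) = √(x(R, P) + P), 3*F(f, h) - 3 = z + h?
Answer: -147*√2 ≈ -207.89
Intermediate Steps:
F(f, h) = ⅔ + h/3 (F(f, h) = 1 + (-1 + h)/3 = 1 + (-⅓ + h/3) = ⅔ + h/3)
x(E, U) = ⅔ + U/3
H(P) = √(⅔ + 4*P/3) (H(P) = √((⅔ + P/3) + P) = √(⅔ + 4*P/3))
O = 0 (O = -(-3 + 3)²/4 = -¼*0² = -¼*0 = 0)
H(1)*(-147 + O) = (√(6 + 12*1)/3)*(-147 + 0) = (√(6 + 12)/3)*(-147) = (√18/3)*(-147) = ((3*√2)/3)*(-147) = √2*(-147) = -147*√2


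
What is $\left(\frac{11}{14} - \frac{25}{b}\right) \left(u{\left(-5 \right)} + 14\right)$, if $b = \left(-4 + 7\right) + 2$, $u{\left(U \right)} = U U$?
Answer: $- \frac{2301}{14} \approx -164.36$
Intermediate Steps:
$u{\left(U \right)} = U^{2}$
$b = 5$ ($b = 3 + 2 = 5$)
$\left(\frac{11}{14} - \frac{25}{b}\right) \left(u{\left(-5 \right)} + 14\right) = \left(\frac{11}{14} - \frac{25}{5}\right) \left(\left(-5\right)^{2} + 14\right) = \left(11 \cdot \frac{1}{14} - 5\right) \left(25 + 14\right) = \left(\frac{11}{14} - 5\right) 39 = \left(- \frac{59}{14}\right) 39 = - \frac{2301}{14}$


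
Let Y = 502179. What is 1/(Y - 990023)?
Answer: -1/487844 ≈ -2.0498e-6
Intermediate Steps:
1/(Y - 990023) = 1/(502179 - 990023) = 1/(-487844) = -1/487844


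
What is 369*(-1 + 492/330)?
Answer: 9963/55 ≈ 181.15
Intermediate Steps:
369*(-1 + 492/330) = 369*(-1 + 492*(1/330)) = 369*(-1 + 82/55) = 369*(27/55) = 9963/55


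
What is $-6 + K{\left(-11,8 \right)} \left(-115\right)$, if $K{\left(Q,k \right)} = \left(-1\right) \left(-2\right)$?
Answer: $-236$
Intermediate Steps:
$K{\left(Q,k \right)} = 2$
$-6 + K{\left(-11,8 \right)} \left(-115\right) = -6 + 2 \left(-115\right) = -6 - 230 = -236$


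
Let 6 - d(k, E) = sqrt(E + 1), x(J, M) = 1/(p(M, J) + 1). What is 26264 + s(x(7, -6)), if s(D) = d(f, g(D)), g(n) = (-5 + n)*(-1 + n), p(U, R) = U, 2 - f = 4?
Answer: 26270 - sqrt(181)/5 ≈ 26267.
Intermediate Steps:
f = -2 (f = 2 - 1*4 = 2 - 4 = -2)
x(J, M) = 1/(1 + M) (x(J, M) = 1/(M + 1) = 1/(1 + M))
g(n) = (-1 + n)*(-5 + n)
d(k, E) = 6 - sqrt(1 + E) (d(k, E) = 6 - sqrt(E + 1) = 6 - sqrt(1 + E))
s(D) = 6 - sqrt(6 + D**2 - 6*D) (s(D) = 6 - sqrt(1 + (5 + D**2 - 6*D)) = 6 - sqrt(6 + D**2 - 6*D))
26264 + s(x(7, -6)) = 26264 + (6 - sqrt(6 + (1/(1 - 6))**2 - 6/(1 - 6))) = 26264 + (6 - sqrt(6 + (1/(-5))**2 - 6/(-5))) = 26264 + (6 - sqrt(6 + (-1/5)**2 - 6*(-1/5))) = 26264 + (6 - sqrt(6 + 1/25 + 6/5)) = 26264 + (6 - sqrt(181/25)) = 26264 + (6 - sqrt(181)/5) = 26270 - sqrt(181)/5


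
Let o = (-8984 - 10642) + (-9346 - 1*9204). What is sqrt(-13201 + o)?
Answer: I*sqrt(51377) ≈ 226.67*I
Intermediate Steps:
o = -38176 (o = -19626 + (-9346 - 9204) = -19626 - 18550 = -38176)
sqrt(-13201 + o) = sqrt(-13201 - 38176) = sqrt(-51377) = I*sqrt(51377)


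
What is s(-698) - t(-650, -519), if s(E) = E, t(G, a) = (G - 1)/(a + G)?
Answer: -116659/167 ≈ -698.56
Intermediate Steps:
t(G, a) = (-1 + G)/(G + a)
s(-698) - t(-650, -519) = -698 - (-1 - 650)/(-650 - 519) = -698 - (-651)/(-1169) = -698 - (-1)*(-651)/1169 = -698 - 1*93/167 = -698 - 93/167 = -116659/167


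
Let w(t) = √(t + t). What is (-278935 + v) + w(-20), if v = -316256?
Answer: -595191 + 2*I*√10 ≈ -5.9519e+5 + 6.3246*I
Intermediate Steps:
w(t) = √2*√t (w(t) = √(2*t) = √2*√t)
(-278935 + v) + w(-20) = (-278935 - 316256) + √2*√(-20) = -595191 + √2*(2*I*√5) = -595191 + 2*I*√10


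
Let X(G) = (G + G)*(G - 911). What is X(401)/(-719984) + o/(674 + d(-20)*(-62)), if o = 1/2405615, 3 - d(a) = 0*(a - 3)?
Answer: 1765312458097/3107419497640 ≈ 0.56810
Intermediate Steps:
d(a) = 3 (d(a) = 3 - 0*(a - 3) = 3 - 0*(-3 + a) = 3 - 1*0 = 3 + 0 = 3)
o = 1/2405615 ≈ 4.1569e-7
X(G) = 2*G*(-911 + G) (X(G) = (2*G)*(-911 + G) = 2*G*(-911 + G))
X(401)/(-719984) + o/(674 + d(-20)*(-62)) = (2*401*(-911 + 401))/(-719984) + 1/(2405615*(674 + 3*(-62))) = (2*401*(-510))*(-1/719984) + 1/(2405615*(674 - 186)) = -409020*(-1/719984) + (1/2405615)/488 = 6015/10588 + (1/2405615)*(1/488) = 6015/10588 + 1/1173940120 = 1765312458097/3107419497640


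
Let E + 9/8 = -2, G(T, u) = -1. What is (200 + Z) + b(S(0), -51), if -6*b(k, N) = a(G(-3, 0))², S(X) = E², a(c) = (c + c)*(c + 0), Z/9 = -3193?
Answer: -85613/3 ≈ -28538.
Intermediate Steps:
E = -25/8 (E = -9/8 - 2 = -25/8 ≈ -3.1250)
Z = -28737 (Z = 9*(-3193) = -28737)
a(c) = 2*c² (a(c) = (2*c)*c = 2*c²)
S(X) = 625/64 (S(X) = (-25/8)² = 625/64)
b(k, N) = -⅔ (b(k, N) = -(2*(-1)²)²/6 = -(2*1)²/6 = -⅙*2² = -⅙*4 = -⅔)
(200 + Z) + b(S(0), -51) = (200 - 28737) - ⅔ = -28537 - ⅔ = -85613/3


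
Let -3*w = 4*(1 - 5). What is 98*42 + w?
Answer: 12364/3 ≈ 4121.3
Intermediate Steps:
w = 16/3 (w = -4*(1 - 5)/3 = -4*(-4)/3 = -1/3*(-16) = 16/3 ≈ 5.3333)
98*42 + w = 98*42 + 16/3 = 4116 + 16/3 = 12364/3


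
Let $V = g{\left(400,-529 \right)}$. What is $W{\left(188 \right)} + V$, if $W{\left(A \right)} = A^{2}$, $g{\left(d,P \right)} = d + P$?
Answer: $35215$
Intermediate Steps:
$g{\left(d,P \right)} = P + d$
$V = -129$ ($V = -529 + 400 = -129$)
$W{\left(188 \right)} + V = 188^{2} - 129 = 35344 - 129 = 35215$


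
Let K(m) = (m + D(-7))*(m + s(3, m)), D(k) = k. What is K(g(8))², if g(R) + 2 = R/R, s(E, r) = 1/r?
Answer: 256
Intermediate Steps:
g(R) = -1 (g(R) = -2 + R/R = -2 + 1 = -1)
K(m) = (-7 + m)*(m + 1/m) (K(m) = (m - 7)*(m + 1/m) = (-7 + m)*(m + 1/m))
K(g(8))² = (1 + (-1)² - 7*(-1) - 7/(-1))² = (1 + 1 + 7 - 7*(-1))² = (1 + 1 + 7 + 7)² = 16² = 256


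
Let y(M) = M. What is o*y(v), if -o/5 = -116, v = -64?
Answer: -37120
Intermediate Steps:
o = 580 (o = -5*(-116) = 580)
o*y(v) = 580*(-64) = -37120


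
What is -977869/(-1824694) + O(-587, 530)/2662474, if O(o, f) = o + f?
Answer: 650861695087/1214550083239 ≈ 0.53589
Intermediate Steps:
O(o, f) = f + o
-977869/(-1824694) + O(-587, 530)/2662474 = -977869/(-1824694) + (530 - 587)/2662474 = -977869*(-1/1824694) - 57*1/2662474 = 977869/1824694 - 57/2662474 = 650861695087/1214550083239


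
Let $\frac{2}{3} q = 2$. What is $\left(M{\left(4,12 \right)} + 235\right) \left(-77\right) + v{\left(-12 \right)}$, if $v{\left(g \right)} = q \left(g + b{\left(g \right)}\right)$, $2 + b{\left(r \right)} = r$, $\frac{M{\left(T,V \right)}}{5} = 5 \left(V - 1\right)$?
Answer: $-39348$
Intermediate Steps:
$M{\left(T,V \right)} = -25 + 25 V$ ($M{\left(T,V \right)} = 5 \cdot 5 \left(V - 1\right) = 5 \cdot 5 \left(-1 + V\right) = 5 \left(-5 + 5 V\right) = -25 + 25 V$)
$b{\left(r \right)} = -2 + r$
$q = 3$ ($q = \frac{3}{2} \cdot 2 = 3$)
$v{\left(g \right)} = -6 + 6 g$ ($v{\left(g \right)} = 3 \left(g + \left(-2 + g\right)\right) = 3 \left(-2 + 2 g\right) = -6 + 6 g$)
$\left(M{\left(4,12 \right)} + 235\right) \left(-77\right) + v{\left(-12 \right)} = \left(\left(-25 + 25 \cdot 12\right) + 235\right) \left(-77\right) + \left(-6 + 6 \left(-12\right)\right) = \left(\left(-25 + 300\right) + 235\right) \left(-77\right) - 78 = \left(275 + 235\right) \left(-77\right) - 78 = 510 \left(-77\right) - 78 = -39270 - 78 = -39348$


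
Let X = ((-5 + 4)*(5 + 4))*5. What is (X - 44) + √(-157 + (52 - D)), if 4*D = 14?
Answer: -89 + I*√434/2 ≈ -89.0 + 10.416*I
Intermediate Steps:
D = 7/2 (D = (¼)*14 = 7/2 ≈ 3.5000)
X = -45 (X = -1*9*5 = -9*5 = -45)
(X - 44) + √(-157 + (52 - D)) = (-45 - 44) + √(-157 + (52 - 1*7/2)) = -89 + √(-157 + (52 - 7/2)) = -89 + √(-157 + 97/2) = -89 + √(-217/2) = -89 + I*√434/2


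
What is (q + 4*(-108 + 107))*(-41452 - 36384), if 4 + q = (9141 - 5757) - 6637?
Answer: 253823196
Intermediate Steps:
q = -3257 (q = -4 + ((9141 - 5757) - 6637) = -4 + (3384 - 6637) = -4 - 3253 = -3257)
(q + 4*(-108 + 107))*(-41452 - 36384) = (-3257 + 4*(-108 + 107))*(-41452 - 36384) = (-3257 + 4*(-1))*(-77836) = (-3257 - 4)*(-77836) = -3261*(-77836) = 253823196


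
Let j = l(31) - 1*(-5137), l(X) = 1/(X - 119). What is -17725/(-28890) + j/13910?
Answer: 6496577/6610032 ≈ 0.98284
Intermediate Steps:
l(X) = 1/(-119 + X)
j = 452055/88 (j = 1/(-119 + 31) - 1*(-5137) = 1/(-88) + 5137 = -1/88 + 5137 = 452055/88 ≈ 5137.0)
-17725/(-28890) + j/13910 = -17725/(-28890) + (452055/88)/13910 = -17725*(-1/28890) + (452055/88)*(1/13910) = 3545/5778 + 90411/244816 = 6496577/6610032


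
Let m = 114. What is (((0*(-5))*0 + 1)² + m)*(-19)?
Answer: -2185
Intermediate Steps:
(((0*(-5))*0 + 1)² + m)*(-19) = (((0*(-5))*0 + 1)² + 114)*(-19) = ((0*0 + 1)² + 114)*(-19) = ((0 + 1)² + 114)*(-19) = (1² + 114)*(-19) = (1 + 114)*(-19) = 115*(-19) = -2185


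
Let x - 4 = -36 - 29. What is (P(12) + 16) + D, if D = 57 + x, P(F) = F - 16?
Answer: 8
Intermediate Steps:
P(F) = -16 + F
x = -61 (x = 4 + (-36 - 29) = 4 - 65 = -61)
D = -4 (D = 57 - 61 = -4)
(P(12) + 16) + D = ((-16 + 12) + 16) - 4 = (-4 + 16) - 4 = 12 - 4 = 8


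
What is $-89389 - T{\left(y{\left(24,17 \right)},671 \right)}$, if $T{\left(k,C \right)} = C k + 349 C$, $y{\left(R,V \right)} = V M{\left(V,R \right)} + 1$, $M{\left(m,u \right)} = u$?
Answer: $-598007$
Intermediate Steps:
$y{\left(R,V \right)} = 1 + R V$ ($y{\left(R,V \right)} = V R + 1 = R V + 1 = 1 + R V$)
$T{\left(k,C \right)} = 349 C + C k$
$-89389 - T{\left(y{\left(24,17 \right)},671 \right)} = -89389 - 671 \left(349 + \left(1 + 24 \cdot 17\right)\right) = -89389 - 671 \left(349 + \left(1 + 408\right)\right) = -89389 - 671 \left(349 + 409\right) = -89389 - 671 \cdot 758 = -89389 - 508618 = -598007$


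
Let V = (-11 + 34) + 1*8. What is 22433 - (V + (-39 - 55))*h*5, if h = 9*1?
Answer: 25268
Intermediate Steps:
h = 9
V = 31 (V = 23 + 8 = 31)
22433 - (V + (-39 - 55))*h*5 = 22433 - (31 + (-39 - 55))*9*5 = 22433 - (31 - 94)*45 = 22433 - (-63)*45 = 22433 - 1*(-2835) = 22433 + 2835 = 25268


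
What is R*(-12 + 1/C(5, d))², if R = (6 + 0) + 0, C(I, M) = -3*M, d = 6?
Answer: 47089/54 ≈ 872.02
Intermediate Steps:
R = 6 (R = 6 + 0 = 6)
R*(-12 + 1/C(5, d))² = 6*(-12 + 1/(-3*6))² = 6*(-12 + 1/(-18))² = 6*(-12 - 1/18)² = 6*(-217/18)² = 6*(47089/324) = 47089/54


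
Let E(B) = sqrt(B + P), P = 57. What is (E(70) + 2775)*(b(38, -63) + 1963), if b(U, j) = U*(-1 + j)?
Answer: -1301475 - 469*sqrt(127) ≈ -1.3068e+6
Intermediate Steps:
E(B) = sqrt(57 + B) (E(B) = sqrt(B + 57) = sqrt(57 + B))
(E(70) + 2775)*(b(38, -63) + 1963) = (sqrt(57 + 70) + 2775)*(38*(-1 - 63) + 1963) = (sqrt(127) + 2775)*(38*(-64) + 1963) = (2775 + sqrt(127))*(-2432 + 1963) = (2775 + sqrt(127))*(-469) = -1301475 - 469*sqrt(127)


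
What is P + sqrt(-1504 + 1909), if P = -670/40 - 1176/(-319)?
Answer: -16669/1276 + 9*sqrt(5) ≈ 7.0611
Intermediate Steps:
P = -16669/1276 (P = -670*1/40 - 1176*(-1/319) = -67/4 + 1176/319 = -16669/1276 ≈ -13.063)
P + sqrt(-1504 + 1909) = -16669/1276 + sqrt(-1504 + 1909) = -16669/1276 + sqrt(405) = -16669/1276 + 9*sqrt(5)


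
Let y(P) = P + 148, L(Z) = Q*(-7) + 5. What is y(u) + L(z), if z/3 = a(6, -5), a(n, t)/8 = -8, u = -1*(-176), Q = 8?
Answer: 273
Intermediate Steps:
u = 176
a(n, t) = -64 (a(n, t) = 8*(-8) = -64)
z = -192 (z = 3*(-64) = -192)
L(Z) = -51 (L(Z) = 8*(-7) + 5 = -56 + 5 = -51)
y(P) = 148 + P
y(u) + L(z) = (148 + 176) - 51 = 324 - 51 = 273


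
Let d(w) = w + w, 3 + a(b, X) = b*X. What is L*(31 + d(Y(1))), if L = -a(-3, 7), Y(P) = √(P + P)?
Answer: 744 + 48*√2 ≈ 811.88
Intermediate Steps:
a(b, X) = -3 + X*b (a(b, X) = -3 + b*X = -3 + X*b)
Y(P) = √2*√P (Y(P) = √(2*P) = √2*√P)
d(w) = 2*w
L = 24 (L = -(-3 + 7*(-3)) = -(-3 - 21) = -1*(-24) = 24)
L*(31 + d(Y(1))) = 24*(31 + 2*(√2*√1)) = 24*(31 + 2*(√2*1)) = 24*(31 + 2*√2) = 744 + 48*√2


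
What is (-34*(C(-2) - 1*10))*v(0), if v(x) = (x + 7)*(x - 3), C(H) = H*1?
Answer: -8568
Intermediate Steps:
C(H) = H
v(x) = (-3 + x)*(7 + x) (v(x) = (7 + x)*(-3 + x) = (-3 + x)*(7 + x))
(-34*(C(-2) - 1*10))*v(0) = (-34*(-2 - 1*10))*(-21 + 0² + 4*0) = (-34*(-2 - 10))*(-21 + 0 + 0) = -34*(-12)*(-21) = 408*(-21) = -8568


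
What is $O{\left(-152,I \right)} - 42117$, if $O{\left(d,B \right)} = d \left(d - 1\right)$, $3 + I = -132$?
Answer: $-18861$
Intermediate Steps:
$I = -135$ ($I = -3 - 132 = -135$)
$O{\left(d,B \right)} = d \left(-1 + d\right)$
$O{\left(-152,I \right)} - 42117 = - 152 \left(-1 - 152\right) - 42117 = \left(-152\right) \left(-153\right) - 42117 = 23256 - 42117 = -18861$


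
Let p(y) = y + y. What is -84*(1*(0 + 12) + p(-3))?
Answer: -504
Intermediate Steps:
p(y) = 2*y
-84*(1*(0 + 12) + p(-3)) = -84*(1*(0 + 12) + 2*(-3)) = -84*(1*12 - 6) = -84*(12 - 6) = -84*6 = -504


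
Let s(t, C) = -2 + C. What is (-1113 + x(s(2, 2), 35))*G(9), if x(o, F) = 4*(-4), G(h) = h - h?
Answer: 0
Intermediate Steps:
G(h) = 0
x(o, F) = -16
(-1113 + x(s(2, 2), 35))*G(9) = (-1113 - 16)*0 = -1129*0 = 0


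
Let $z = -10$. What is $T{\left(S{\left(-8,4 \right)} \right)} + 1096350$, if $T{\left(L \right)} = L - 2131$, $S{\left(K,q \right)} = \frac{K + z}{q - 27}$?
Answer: $\frac{25167055}{23} \approx 1.0942 \cdot 10^{6}$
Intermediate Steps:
$S{\left(K,q \right)} = \frac{-10 + K}{-27 + q}$ ($S{\left(K,q \right)} = \frac{K - 10}{q - 27} = \frac{-10 + K}{-27 + q}$)
$T{\left(L \right)} = -2131 + L$
$T{\left(S{\left(-8,4 \right)} \right)} + 1096350 = \left(-2131 + \frac{-10 - 8}{-27 + 4}\right) + 1096350 = \left(-2131 + \frac{1}{-23} \left(-18\right)\right) + 1096350 = \left(-2131 - - \frac{18}{23}\right) + 1096350 = \left(-2131 + \frac{18}{23}\right) + 1096350 = - \frac{48995}{23} + 1096350 = \frac{25167055}{23}$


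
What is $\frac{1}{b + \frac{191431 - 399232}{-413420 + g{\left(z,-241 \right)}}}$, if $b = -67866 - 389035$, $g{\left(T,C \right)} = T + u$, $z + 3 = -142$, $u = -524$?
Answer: $- \frac{414089}{189197470388} \approx -2.1887 \cdot 10^{-6}$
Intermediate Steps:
$z = -145$ ($z = -3 - 142 = -145$)
$g{\left(T,C \right)} = -524 + T$ ($g{\left(T,C \right)} = T - 524 = -524 + T$)
$b = -456901$
$\frac{1}{b + \frac{191431 - 399232}{-413420 + g{\left(z,-241 \right)}}} = \frac{1}{-456901 + \frac{191431 - 399232}{-413420 - 669}} = \frac{1}{-456901 - \frac{207801}{-413420 - 669}} = \frac{1}{-456901 - \frac{207801}{-414089}} = \frac{1}{-456901 - - \frac{207801}{414089}} = \frac{1}{-456901 + \frac{207801}{414089}} = \frac{1}{- \frac{189197470388}{414089}} = - \frac{414089}{189197470388}$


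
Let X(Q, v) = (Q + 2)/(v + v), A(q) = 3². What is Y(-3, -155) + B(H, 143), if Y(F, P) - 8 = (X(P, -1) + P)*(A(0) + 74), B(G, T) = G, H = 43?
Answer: -12929/2 ≈ -6464.5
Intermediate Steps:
A(q) = 9
X(Q, v) = (2 + Q)/(2*v) (X(Q, v) = (2 + Q)/((2*v)) = (2 + Q)*(1/(2*v)) = (2 + Q)/(2*v))
Y(F, P) = -75 + 83*P/2 (Y(F, P) = 8 + ((½)*(2 + P)/(-1) + P)*(9 + 74) = 8 + ((½)*(-1)*(2 + P) + P)*83 = 8 + ((-1 - P/2) + P)*83 = 8 + (-1 + P/2)*83 = 8 + (-83 + 83*P/2) = -75 + 83*P/2)
Y(-3, -155) + B(H, 143) = (-75 + (83/2)*(-155)) + 43 = (-75 - 12865/2) + 43 = -13015/2 + 43 = -12929/2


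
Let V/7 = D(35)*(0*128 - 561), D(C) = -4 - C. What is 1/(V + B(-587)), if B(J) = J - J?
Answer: 1/153153 ≈ 6.5294e-6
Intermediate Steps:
B(J) = 0
V = 153153 (V = 7*((-4 - 1*35)*(0*128 - 561)) = 7*((-4 - 35)*(0 - 561)) = 7*(-39*(-561)) = 7*21879 = 153153)
1/(V + B(-587)) = 1/(153153 + 0) = 1/153153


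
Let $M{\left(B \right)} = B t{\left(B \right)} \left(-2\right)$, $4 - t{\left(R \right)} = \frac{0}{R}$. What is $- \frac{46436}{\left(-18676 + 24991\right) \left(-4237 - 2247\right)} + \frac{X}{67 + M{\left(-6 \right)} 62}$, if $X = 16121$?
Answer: $\frac{165059796602}{31150019445} \approx 5.2989$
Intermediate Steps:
$t{\left(R \right)} = 4$ ($t{\left(R \right)} = 4 - \frac{0}{R} = 4 - 0 = 4 + 0 = 4$)
$M{\left(B \right)} = - 8 B$ ($M{\left(B \right)} = B 4 \left(-2\right) = 4 B \left(-2\right) = - 8 B$)
$- \frac{46436}{\left(-18676 + 24991\right) \left(-4237 - 2247\right)} + \frac{X}{67 + M{\left(-6 \right)} 62} = - \frac{46436}{\left(-18676 + 24991\right) \left(-4237 - 2247\right)} + \frac{16121}{67 + \left(-8\right) \left(-6\right) 62} = - \frac{46436}{6315 \left(-6484\right)} + \frac{16121}{67 + 48 \cdot 62} = - \frac{46436}{-40946460} + \frac{16121}{67 + 2976} = \left(-46436\right) \left(- \frac{1}{40946460}\right) + \frac{16121}{3043} = \frac{11609}{10236615} + 16121 \cdot \frac{1}{3043} = \frac{11609}{10236615} + \frac{16121}{3043} = \frac{165059796602}{31150019445}$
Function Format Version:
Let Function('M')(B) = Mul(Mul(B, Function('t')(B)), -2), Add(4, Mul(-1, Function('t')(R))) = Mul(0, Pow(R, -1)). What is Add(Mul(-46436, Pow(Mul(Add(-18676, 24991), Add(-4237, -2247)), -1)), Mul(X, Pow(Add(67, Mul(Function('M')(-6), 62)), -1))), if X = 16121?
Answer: Rational(165059796602, 31150019445) ≈ 5.2989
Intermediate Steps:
Function('t')(R) = 4 (Function('t')(R) = Add(4, Mul(-1, Mul(0, Pow(R, -1)))) = Add(4, Mul(-1, 0)) = Add(4, 0) = 4)
Function('M')(B) = Mul(-8, B) (Function('M')(B) = Mul(Mul(B, 4), -2) = Mul(Mul(4, B), -2) = Mul(-8, B))
Add(Mul(-46436, Pow(Mul(Add(-18676, 24991), Add(-4237, -2247)), -1)), Mul(X, Pow(Add(67, Mul(Function('M')(-6), 62)), -1))) = Add(Mul(-46436, Pow(Mul(Add(-18676, 24991), Add(-4237, -2247)), -1)), Mul(16121, Pow(Add(67, Mul(Mul(-8, -6), 62)), -1))) = Add(Mul(-46436, Pow(Mul(6315, -6484), -1)), Mul(16121, Pow(Add(67, Mul(48, 62)), -1))) = Add(Mul(-46436, Pow(-40946460, -1)), Mul(16121, Pow(Add(67, 2976), -1))) = Add(Mul(-46436, Rational(-1, 40946460)), Mul(16121, Pow(3043, -1))) = Add(Rational(11609, 10236615), Mul(16121, Rational(1, 3043))) = Add(Rational(11609, 10236615), Rational(16121, 3043)) = Rational(165059796602, 31150019445)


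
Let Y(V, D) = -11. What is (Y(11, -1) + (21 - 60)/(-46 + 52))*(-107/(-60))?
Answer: -749/24 ≈ -31.208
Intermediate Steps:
(Y(11, -1) + (21 - 60)/(-46 + 52))*(-107/(-60)) = (-11 + (21 - 60)/(-46 + 52))*(-107/(-60)) = (-11 - 39/6)*(-107*(-1/60)) = (-11 - 39*⅙)*(107/60) = (-11 - 13/2)*(107/60) = -35/2*107/60 = -749/24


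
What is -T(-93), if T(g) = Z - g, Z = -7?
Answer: -86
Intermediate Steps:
T(g) = -7 - g
-T(-93) = -(-7 - 1*(-93)) = -(-7 + 93) = -1*86 = -86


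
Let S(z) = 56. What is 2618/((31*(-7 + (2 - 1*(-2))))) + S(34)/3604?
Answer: -2357516/83793 ≈ -28.135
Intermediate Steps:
2618/((31*(-7 + (2 - 1*(-2))))) + S(34)/3604 = 2618/((31*(-7 + (2 - 1*(-2))))) + 56/3604 = 2618/((31*(-7 + (2 + 2)))) + 56*(1/3604) = 2618/((31*(-7 + 4))) + 14/901 = 2618/((31*(-3))) + 14/901 = 2618/(-93) + 14/901 = 2618*(-1/93) + 14/901 = -2618/93 + 14/901 = -2357516/83793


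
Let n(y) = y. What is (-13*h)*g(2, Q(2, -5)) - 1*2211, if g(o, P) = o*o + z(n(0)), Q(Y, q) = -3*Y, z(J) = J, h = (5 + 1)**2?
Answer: -4083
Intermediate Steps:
h = 36 (h = 6**2 = 36)
g(o, P) = o**2 (g(o, P) = o*o + 0 = o**2 + 0 = o**2)
(-13*h)*g(2, Q(2, -5)) - 1*2211 = -13*36*2**2 - 1*2211 = -468*4 - 2211 = -1872 - 2211 = -4083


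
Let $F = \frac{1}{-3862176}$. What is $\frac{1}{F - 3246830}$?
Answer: $- \frac{3862176}{12539828902081} \approx -3.0799 \cdot 10^{-7}$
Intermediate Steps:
$F = - \frac{1}{3862176} \approx -2.5892 \cdot 10^{-7}$
$\frac{1}{F - 3246830} = \frac{1}{- \frac{1}{3862176} - 3246830} = \frac{1}{- \frac{12539828902081}{3862176}} = - \frac{3862176}{12539828902081}$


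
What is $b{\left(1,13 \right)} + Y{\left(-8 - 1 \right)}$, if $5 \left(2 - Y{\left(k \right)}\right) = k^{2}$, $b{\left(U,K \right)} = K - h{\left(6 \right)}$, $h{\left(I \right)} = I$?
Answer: $- \frac{36}{5} \approx -7.2$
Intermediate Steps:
$b{\left(U,K \right)} = -6 + K$ ($b{\left(U,K \right)} = K - 6 = -6 + K$)
$Y{\left(k \right)} = 2 - \frac{k^{2}}{5}$
$b{\left(1,13 \right)} + Y{\left(-8 - 1 \right)} = \left(-6 + 13\right) + \left(2 - \frac{\left(-8 - 1\right)^{2}}{5}\right) = 7 + \left(2 - \frac{\left(-8 - 1\right)^{2}}{5}\right) = 7 + \left(2 - \frac{\left(-9\right)^{2}}{5}\right) = 7 + \left(2 - \frac{81}{5}\right) = 7 - \frac{71}{5} = - \frac{36}{5}$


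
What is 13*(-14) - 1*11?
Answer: -193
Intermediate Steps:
13*(-14) - 1*11 = -182 - 11 = -193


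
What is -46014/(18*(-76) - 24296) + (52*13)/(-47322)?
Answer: 540031411/303617952 ≈ 1.7787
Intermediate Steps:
-46014/(18*(-76) - 24296) + (52*13)/(-47322) = -46014/(-1368 - 24296) + 676*(-1/47322) = -46014/(-25664) - 338/23661 = -46014*(-1/25664) - 338/23661 = 23007/12832 - 338/23661 = 540031411/303617952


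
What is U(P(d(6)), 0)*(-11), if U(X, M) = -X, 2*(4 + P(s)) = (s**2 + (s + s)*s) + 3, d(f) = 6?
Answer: 1133/2 ≈ 566.50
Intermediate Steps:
P(s) = -5/2 + 3*s**2/2 (P(s) = -4 + ((s**2 + (s + s)*s) + 3)/2 = -4 + ((s**2 + (2*s)*s) + 3)/2 = -4 + ((s**2 + 2*s**2) + 3)/2 = -4 + (3*s**2 + 3)/2 = -4 + (3 + 3*s**2)/2 = -4 + (3/2 + 3*s**2/2) = -5/2 + 3*s**2/2)
U(P(d(6)), 0)*(-11) = -(-5/2 + (3/2)*6**2)*(-11) = -(-5/2 + (3/2)*36)*(-11) = -(-5/2 + 54)*(-11) = -1*103/2*(-11) = -103/2*(-11) = 1133/2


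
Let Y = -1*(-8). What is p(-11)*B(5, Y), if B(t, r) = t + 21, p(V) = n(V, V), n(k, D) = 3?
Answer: 78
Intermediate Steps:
Y = 8
p(V) = 3
B(t, r) = 21 + t
p(-11)*B(5, Y) = 3*(21 + 5) = 3*26 = 78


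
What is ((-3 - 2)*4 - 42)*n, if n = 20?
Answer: -1240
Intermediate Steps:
((-3 - 2)*4 - 42)*n = ((-3 - 2)*4 - 42)*20 = (-5*4 - 42)*20 = (-20 - 42)*20 = -62*20 = -1240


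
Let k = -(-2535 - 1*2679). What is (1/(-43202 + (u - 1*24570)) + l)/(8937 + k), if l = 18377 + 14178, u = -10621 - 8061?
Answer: 2814509969/1223410554 ≈ 2.3005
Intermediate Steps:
k = 5214 (k = -(-2535 - 2679) = -1*(-5214) = 5214)
u = -18682
l = 32555
(1/(-43202 + (u - 1*24570)) + l)/(8937 + k) = (1/(-43202 + (-18682 - 1*24570)) + 32555)/(8937 + 5214) = (1/(-43202 + (-18682 - 24570)) + 32555)/14151 = (1/(-43202 - 43252) + 32555)*(1/14151) = (1/(-86454) + 32555)*(1/14151) = (-1/86454 + 32555)*(1/14151) = (2814509969/86454)*(1/14151) = 2814509969/1223410554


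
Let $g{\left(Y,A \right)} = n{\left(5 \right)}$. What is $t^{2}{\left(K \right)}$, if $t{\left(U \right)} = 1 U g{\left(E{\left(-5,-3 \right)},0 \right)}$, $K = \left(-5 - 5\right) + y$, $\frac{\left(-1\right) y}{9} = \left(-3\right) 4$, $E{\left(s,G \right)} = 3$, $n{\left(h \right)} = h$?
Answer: $240100$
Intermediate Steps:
$g{\left(Y,A \right)} = 5$
$y = 108$ ($y = - 9 \left(\left(-3\right) 4\right) = \left(-9\right) \left(-12\right) = 108$)
$K = 98$ ($K = \left(-5 - 5\right) + 108 = -10 + 108 = 98$)
$t{\left(U \right)} = 5 U$ ($t{\left(U \right)} = 1 U 5 = U 5 = 5 U$)
$t^{2}{\left(K \right)} = \left(5 \cdot 98\right)^{2} = 490^{2} = 240100$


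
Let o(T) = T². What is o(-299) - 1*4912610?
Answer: -4823209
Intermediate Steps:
o(-299) - 1*4912610 = (-299)² - 1*4912610 = 89401 - 4912610 = -4823209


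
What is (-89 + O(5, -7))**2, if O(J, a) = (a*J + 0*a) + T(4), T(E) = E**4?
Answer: 17424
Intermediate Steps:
O(J, a) = 256 + J*a (O(J, a) = (a*J + 0*a) + 4**4 = (J*a + 0) + 256 = J*a + 256 = 256 + J*a)
(-89 + O(5, -7))**2 = (-89 + (256 + 5*(-7)))**2 = (-89 + (256 - 35))**2 = (-89 + 221)**2 = 132**2 = 17424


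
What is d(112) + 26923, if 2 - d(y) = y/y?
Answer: 26924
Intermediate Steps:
d(y) = 1 (d(y) = 2 - y/y = 2 - 1*1 = 2 - 1 = 1)
d(112) + 26923 = 1 + 26923 = 26924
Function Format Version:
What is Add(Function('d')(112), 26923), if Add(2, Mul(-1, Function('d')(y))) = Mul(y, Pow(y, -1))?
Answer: 26924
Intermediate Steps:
Function('d')(y) = 1 (Function('d')(y) = Add(2, Mul(-1, Mul(y, Pow(y, -1)))) = Add(2, Mul(-1, 1)) = Add(2, -1) = 1)
Add(Function('d')(112), 26923) = Add(1, 26923) = 26924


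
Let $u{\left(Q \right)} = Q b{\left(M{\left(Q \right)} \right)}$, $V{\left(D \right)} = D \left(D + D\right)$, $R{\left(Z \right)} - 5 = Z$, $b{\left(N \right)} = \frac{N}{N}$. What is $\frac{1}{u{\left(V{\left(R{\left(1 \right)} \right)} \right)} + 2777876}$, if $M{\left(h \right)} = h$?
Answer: $\frac{1}{2777948} \approx 3.5998 \cdot 10^{-7}$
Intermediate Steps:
$b{\left(N \right)} = 1$
$R{\left(Z \right)} = 5 + Z$
$V{\left(D \right)} = 2 D^{2}$ ($V{\left(D \right)} = D 2 D = 2 D^{2}$)
$u{\left(Q \right)} = Q$ ($u{\left(Q \right)} = Q 1 = Q$)
$\frac{1}{u{\left(V{\left(R{\left(1 \right)} \right)} \right)} + 2777876} = \frac{1}{2 \left(5 + 1\right)^{2} + 2777876} = \frac{1}{2 \cdot 6^{2} + 2777876} = \frac{1}{2 \cdot 36 + 2777876} = \frac{1}{72 + 2777876} = \frac{1}{2777948}$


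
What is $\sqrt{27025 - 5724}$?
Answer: $\sqrt{21301} \approx 145.95$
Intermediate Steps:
$\sqrt{27025 - 5724} = \sqrt{21301}$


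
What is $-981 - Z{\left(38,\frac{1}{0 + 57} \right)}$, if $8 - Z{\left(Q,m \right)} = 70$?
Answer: $-919$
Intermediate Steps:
$Z{\left(Q,m \right)} = -62$ ($Z{\left(Q,m \right)} = 8 - 70 = -62$)
$-981 - Z{\left(38,\frac{1}{0 + 57} \right)} = -981 - -62 = -981 + 62 = -919$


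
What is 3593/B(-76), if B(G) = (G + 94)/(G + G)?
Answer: -273068/9 ≈ -30341.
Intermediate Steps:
B(G) = (94 + G)/(2*G) (B(G) = (94 + G)/((2*G)) = (94 + G)*(1/(2*G)) = (94 + G)/(2*G))
3593/B(-76) = 3593/(((1/2)*(94 - 76)/(-76))) = 3593/(((1/2)*(-1/76)*18)) = 3593/(-9/76) = 3593*(-76/9) = -273068/9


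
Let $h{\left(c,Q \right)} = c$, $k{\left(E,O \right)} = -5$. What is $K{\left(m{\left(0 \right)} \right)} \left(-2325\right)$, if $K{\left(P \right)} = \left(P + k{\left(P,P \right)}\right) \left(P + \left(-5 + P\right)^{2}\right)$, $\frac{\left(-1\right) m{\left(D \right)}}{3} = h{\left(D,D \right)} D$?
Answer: $290625$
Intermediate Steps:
$m{\left(D \right)} = - 3 D^{2}$ ($m{\left(D \right)} = - 3 D D = - 3 D^{2}$)
$K{\left(P \right)} = \left(-5 + P\right) \left(P + \left(-5 + P\right)^{2}\right)$ ($K{\left(P \right)} = \left(P - 5\right) \left(P + \left(-5 + P\right)^{2}\right) = \left(-5 + P\right) \left(P + \left(-5 + P\right)^{2}\right)$)
$K{\left(m{\left(0 \right)} \right)} \left(-2325\right) = \left(-125 + \left(- 3 \cdot 0^{2}\right)^{3} - 14 \left(- 3 \cdot 0^{2}\right)^{2} + 70 \left(- 3 \cdot 0^{2}\right)\right) \left(-2325\right) = \left(-125 + \left(\left(-3\right) 0\right)^{3} - 14 \left(\left(-3\right) 0\right)^{2} + 70 \left(\left(-3\right) 0\right)\right) \left(-2325\right) = \left(-125 + 0^{3} - 14 \cdot 0^{2} + 70 \cdot 0\right) \left(-2325\right) = \left(-125 + 0 - 0 + 0\right) \left(-2325\right) = \left(-125 + 0 + 0 + 0\right) \left(-2325\right) = \left(-125\right) \left(-2325\right) = 290625$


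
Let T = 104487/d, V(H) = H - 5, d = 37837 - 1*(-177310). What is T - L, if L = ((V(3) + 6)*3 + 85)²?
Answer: -2024213636/215147 ≈ -9408.5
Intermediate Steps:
d = 215147 (d = 37837 + 177310 = 215147)
V(H) = -5 + H
L = 9409 (L = (((-5 + 3) + 6)*3 + 85)² = ((-2 + 6)*3 + 85)² = (4*3 + 85)² = (12 + 85)² = 97² = 9409)
T = 104487/215147 ≈ 0.48565
T - L = 104487/215147 - 1*9409 = 104487/215147 - 9409 = -2024213636/215147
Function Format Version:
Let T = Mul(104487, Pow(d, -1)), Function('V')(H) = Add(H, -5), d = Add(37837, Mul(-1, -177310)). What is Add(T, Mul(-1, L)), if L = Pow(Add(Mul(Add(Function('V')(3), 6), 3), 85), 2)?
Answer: Rational(-2024213636, 215147) ≈ -9408.5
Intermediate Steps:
d = 215147 (d = Add(37837, 177310) = 215147)
Function('V')(H) = Add(-5, H)
L = 9409 (L = Pow(Add(Mul(Add(Add(-5, 3), 6), 3), 85), 2) = Pow(Add(Mul(Add(-2, 6), 3), 85), 2) = Pow(Add(Mul(4, 3), 85), 2) = Pow(Add(12, 85), 2) = Pow(97, 2) = 9409)
T = Rational(104487, 215147) (T = Mul(104487, Pow(215147, -1)) = Mul(104487, Rational(1, 215147)) = Rational(104487, 215147) ≈ 0.48565)
Add(T, Mul(-1, L)) = Add(Rational(104487, 215147), Mul(-1, 9409)) = Add(Rational(104487, 215147), -9409) = Rational(-2024213636, 215147)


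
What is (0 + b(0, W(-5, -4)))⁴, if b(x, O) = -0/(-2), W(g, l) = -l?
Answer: 0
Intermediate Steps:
b(x, O) = 0 (b(x, O) = -0*(-1)/2 = -1*0 = 0)
(0 + b(0, W(-5, -4)))⁴ = (0 + 0)⁴ = 0⁴ = 0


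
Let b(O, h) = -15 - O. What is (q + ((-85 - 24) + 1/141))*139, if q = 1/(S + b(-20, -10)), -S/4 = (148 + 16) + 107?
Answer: -2304927607/152139 ≈ -15150.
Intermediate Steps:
S = -1084 (S = -4*((148 + 16) + 107) = -4*(164 + 107) = -4*271 = -1084)
q = -1/1079 (q = 1/(-1084 + (-15 - 1*(-20))) = 1/(-1084 + (-15 + 20)) = 1/(-1084 + 5) = 1/(-1079) = -1/1079 ≈ -0.00092678)
(q + ((-85 - 24) + 1/141))*139 = (-1/1079 + ((-85 - 24) + 1/141))*139 = (-1/1079 + (-109 + 1/141))*139 = (-1/1079 - 15368/141)*139 = -16582213/152139*139 = -2304927607/152139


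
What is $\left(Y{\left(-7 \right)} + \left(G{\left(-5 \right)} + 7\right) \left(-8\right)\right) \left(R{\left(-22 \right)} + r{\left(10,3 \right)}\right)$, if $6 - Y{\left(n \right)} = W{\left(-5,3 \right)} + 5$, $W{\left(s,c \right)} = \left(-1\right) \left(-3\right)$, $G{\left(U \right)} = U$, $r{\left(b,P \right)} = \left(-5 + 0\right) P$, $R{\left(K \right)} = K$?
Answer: $666$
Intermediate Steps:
$r{\left(b,P \right)} = - 5 P$
$W{\left(s,c \right)} = 3$
$Y{\left(n \right)} = -2$ ($Y{\left(n \right)} = 6 - \left(3 + 5\right) = 6 - 8 = -2$)
$\left(Y{\left(-7 \right)} + \left(G{\left(-5 \right)} + 7\right) \left(-8\right)\right) \left(R{\left(-22 \right)} + r{\left(10,3 \right)}\right) = \left(-2 + \left(-5 + 7\right) \left(-8\right)\right) \left(-22 - 15\right) = \left(-2 + 2 \left(-8\right)\right) \left(-22 - 15\right) = \left(-2 - 16\right) \left(-37\right) = \left(-18\right) \left(-37\right) = 666$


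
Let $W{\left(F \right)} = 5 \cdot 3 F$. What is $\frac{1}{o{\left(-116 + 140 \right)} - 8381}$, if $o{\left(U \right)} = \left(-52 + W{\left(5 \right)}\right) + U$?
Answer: $- \frac{1}{8334} \approx -0.00011999$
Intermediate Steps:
$W{\left(F \right)} = 15 F$
$o{\left(U \right)} = 23 + U$ ($o{\left(U \right)} = \left(-52 + 15 \cdot 5\right) + U = \left(-52 + 75\right) + U = 23 + U$)
$\frac{1}{o{\left(-116 + 140 \right)} - 8381} = \frac{1}{\left(23 + \left(-116 + 140\right)\right) - 8381} = \frac{1}{\left(23 + 24\right) - 8381} = \frac{1}{47 - 8381} = \frac{1}{-8334} = - \frac{1}{8334}$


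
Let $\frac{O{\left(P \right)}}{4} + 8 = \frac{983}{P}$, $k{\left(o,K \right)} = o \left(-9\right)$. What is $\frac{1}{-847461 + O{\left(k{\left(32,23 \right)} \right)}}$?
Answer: $- \frac{72}{61020479} \approx -1.1799 \cdot 10^{-6}$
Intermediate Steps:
$k{\left(o,K \right)} = - 9 o$
$O{\left(P \right)} = -32 + \frac{3932}{P}$ ($O{\left(P \right)} = -32 + 4 \frac{983}{P} = -32 + \frac{3932}{P}$)
$\frac{1}{-847461 + O{\left(k{\left(32,23 \right)} \right)}} = \frac{1}{-847461 - \left(32 - \frac{3932}{\left(-9\right) 32}\right)} = \frac{1}{-847461 - \left(32 - \frac{3932}{-288}\right)} = \frac{1}{-847461 + \left(-32 + 3932 \left(- \frac{1}{288}\right)\right)} = \frac{1}{-847461 - \frac{3287}{72}} = \frac{1}{- \frac{61020479}{72}} = - \frac{72}{61020479}$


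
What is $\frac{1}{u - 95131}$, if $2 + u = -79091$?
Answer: $- \frac{1}{174224} \approx -5.7397 \cdot 10^{-6}$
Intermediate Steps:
$u = -79093$ ($u = -2 - 79091 = -79093$)
$\frac{1}{u - 95131} = \frac{1}{-79093 - 95131} = \frac{1}{-174224} = - \frac{1}{174224}$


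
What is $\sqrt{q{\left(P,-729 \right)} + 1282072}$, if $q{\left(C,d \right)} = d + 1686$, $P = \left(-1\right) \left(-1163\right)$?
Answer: $\sqrt{1283029} \approx 1132.7$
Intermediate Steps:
$P = 1163$
$q{\left(C,d \right)} = 1686 + d$
$\sqrt{q{\left(P,-729 \right)} + 1282072} = \sqrt{\left(1686 - 729\right) + 1282072} = \sqrt{957 + 1282072} = \sqrt{1283029}$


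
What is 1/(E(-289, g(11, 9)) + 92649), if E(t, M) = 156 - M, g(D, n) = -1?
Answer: 1/92806 ≈ 1.0775e-5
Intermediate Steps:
1/(E(-289, g(11, 9)) + 92649) = 1/((156 - 1*(-1)) + 92649) = 1/((156 + 1) + 92649) = 1/(157 + 92649) = 1/92806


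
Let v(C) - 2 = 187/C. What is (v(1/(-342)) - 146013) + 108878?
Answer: -101087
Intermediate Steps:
v(C) = 2 + 187/C
(v(1/(-342)) - 146013) + 108878 = ((2 + 187/(1/(-342))) - 146013) + 108878 = ((2 + 187/(-1/342)) - 146013) + 108878 = ((2 + 187*(-342)) - 146013) + 108878 = ((2 - 63954) - 146013) + 108878 = (-63952 - 146013) + 108878 = -209965 + 108878 = -101087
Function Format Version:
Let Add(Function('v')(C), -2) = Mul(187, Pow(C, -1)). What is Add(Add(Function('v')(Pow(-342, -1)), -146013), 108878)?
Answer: -101087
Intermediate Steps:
Function('v')(C) = Add(2, Mul(187, Pow(C, -1)))
Add(Add(Function('v')(Pow(-342, -1)), -146013), 108878) = Add(Add(Add(2, Mul(187, Pow(Pow(-342, -1), -1))), -146013), 108878) = Add(Add(Add(2, Mul(187, Pow(Rational(-1, 342), -1))), -146013), 108878) = Add(Add(Add(2, Mul(187, -342)), -146013), 108878) = Add(Add(Add(2, -63954), -146013), 108878) = Add(Add(-63952, -146013), 108878) = Add(-209965, 108878) = -101087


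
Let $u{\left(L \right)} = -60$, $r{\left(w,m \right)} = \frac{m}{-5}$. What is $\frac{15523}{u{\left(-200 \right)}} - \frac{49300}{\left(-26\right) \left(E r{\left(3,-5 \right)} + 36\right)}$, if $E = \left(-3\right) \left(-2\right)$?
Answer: $- \frac{1166093}{5460} \approx -213.57$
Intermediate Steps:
$r{\left(w,m \right)} = - \frac{m}{5}$ ($r{\left(w,m \right)} = m \left(- \frac{1}{5}\right) = - \frac{m}{5}$)
$E = 6$
$\frac{15523}{u{\left(-200 \right)}} - \frac{49300}{\left(-26\right) \left(E r{\left(3,-5 \right)} + 36\right)} = \frac{15523}{-60} - \frac{49300}{\left(-26\right) \left(6 \left(\left(- \frac{1}{5}\right) \left(-5\right)\right) + 36\right)} = 15523 \left(- \frac{1}{60}\right) - \frac{49300}{\left(-26\right) \left(6 \cdot 1 + 36\right)} = - \frac{15523}{60} - \frac{49300}{\left(-26\right) \left(6 + 36\right)} = - \frac{15523}{60} - \frac{49300}{\left(-26\right) 42} = - \frac{15523}{60} - \frac{49300}{-1092} = - \frac{15523}{60} - - \frac{12325}{273} = - \frac{15523}{60} + \frac{12325}{273} = - \frac{1166093}{5460}$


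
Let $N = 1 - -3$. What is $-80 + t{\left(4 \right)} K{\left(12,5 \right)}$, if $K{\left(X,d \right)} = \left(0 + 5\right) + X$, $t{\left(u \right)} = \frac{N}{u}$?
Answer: $-63$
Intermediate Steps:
$N = 4$ ($N = 1 + 3 = 4$)
$t{\left(u \right)} = \frac{4}{u}$
$K{\left(X,d \right)} = 5 + X$
$-80 + t{\left(4 \right)} K{\left(12,5 \right)} = -80 + \frac{4}{4} \left(5 + 12\right) = -80 + 4 \cdot \frac{1}{4} \cdot 17 = -80 + 1 \cdot 17 = -80 + 17 = -63$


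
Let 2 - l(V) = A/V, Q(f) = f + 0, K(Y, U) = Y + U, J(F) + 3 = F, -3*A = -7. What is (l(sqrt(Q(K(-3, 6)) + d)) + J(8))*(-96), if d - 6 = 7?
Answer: -616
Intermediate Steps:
d = 13 (d = 6 + 7 = 13)
A = 7/3 (A = -1/3*(-7) = 7/3 ≈ 2.3333)
J(F) = -3 + F
K(Y, U) = U + Y
Q(f) = f
l(V) = 2 - 7/(3*V)
(l(sqrt(Q(K(-3, 6)) + d)) + J(8))*(-96) = ((2 - 7/(3*sqrt((6 - 3) + 13))) + (-3 + 8))*(-96) = ((2 - 7/(3*sqrt(3 + 13))) + 5)*(-96) = ((2 - 7/(3*(sqrt(16)))) + 5)*(-96) = ((2 - 7/3/4) + 5)*(-96) = ((2 - 7/3*1/4) + 5)*(-96) = ((2 - 7/12) + 5)*(-96) = (17/12 + 5)*(-96) = (77/12)*(-96) = -616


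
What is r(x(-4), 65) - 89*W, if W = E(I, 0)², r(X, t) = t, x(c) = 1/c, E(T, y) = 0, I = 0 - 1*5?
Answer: 65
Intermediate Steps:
I = -5 (I = 0 - 5 = -5)
W = 0 (W = 0² = 0)
r(x(-4), 65) - 89*W = 65 - 89*0 = 65 + 0 = 65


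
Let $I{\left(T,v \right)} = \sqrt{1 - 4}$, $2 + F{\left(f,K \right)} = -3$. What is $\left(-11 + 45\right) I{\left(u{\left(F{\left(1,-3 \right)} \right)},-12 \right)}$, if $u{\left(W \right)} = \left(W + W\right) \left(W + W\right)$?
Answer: $34 i \sqrt{3} \approx 58.89 i$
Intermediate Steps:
$F{\left(f,K \right)} = -5$ ($F{\left(f,K \right)} = -2 - 3 = -5$)
$u{\left(W \right)} = 4 W^{2}$ ($u{\left(W \right)} = 2 W 2 W = 4 W^{2}$)
$I{\left(T,v \right)} = i \sqrt{3}$ ($I{\left(T,v \right)} = \sqrt{-3} = i \sqrt{3}$)
$\left(-11 + 45\right) I{\left(u{\left(F{\left(1,-3 \right)} \right)},-12 \right)} = \left(-11 + 45\right) i \sqrt{3} = 34 i \sqrt{3}$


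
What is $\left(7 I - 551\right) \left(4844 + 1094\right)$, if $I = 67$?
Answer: $-486916$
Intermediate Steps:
$\left(7 I - 551\right) \left(4844 + 1094\right) = \left(7 \cdot 67 - 551\right) \left(4844 + 1094\right) = \left(469 - 551\right) 5938 = \left(-82\right) 5938 = -486916$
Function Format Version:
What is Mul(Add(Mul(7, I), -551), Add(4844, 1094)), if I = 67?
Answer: -486916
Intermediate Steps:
Mul(Add(Mul(7, I), -551), Add(4844, 1094)) = Mul(Add(Mul(7, 67), -551), Add(4844, 1094)) = Mul(Add(469, -551), 5938) = Mul(-82, 5938) = -486916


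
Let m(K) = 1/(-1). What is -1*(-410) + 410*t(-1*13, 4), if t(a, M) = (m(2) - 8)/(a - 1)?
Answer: 4715/7 ≈ 673.57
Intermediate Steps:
m(K) = -1
t(a, M) = -9/(-1 + a) (t(a, M) = (-1 - 8)/(a - 1) = -9/(-1 + a))
-1*(-410) + 410*t(-1*13, 4) = -1*(-410) + 410*(-9/(-1 - 1*13)) = 410 + 410*(-9/(-1 - 13)) = 410 + 410*(-9/(-14)) = 410 + 410*(-9*(-1/14)) = 410 + 410*(9/14) = 410 + 1845/7 = 4715/7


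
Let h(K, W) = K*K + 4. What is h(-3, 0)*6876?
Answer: 89388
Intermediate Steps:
h(K, W) = 4 + K² (h(K, W) = K² + 4 = 4 + K²)
h(-3, 0)*6876 = (4 + (-3)²)*6876 = (4 + 9)*6876 = 13*6876 = 89388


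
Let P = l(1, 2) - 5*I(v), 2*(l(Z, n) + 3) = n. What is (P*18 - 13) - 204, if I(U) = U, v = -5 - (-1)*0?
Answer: 197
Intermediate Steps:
l(Z, n) = -3 + n/2
v = -5 (v = -5 - 1*0 = -5 + 0 = -5)
P = 23 (P = (-3 + (½)*2) - 5*(-5) = (-3 + 1) + 25 = -2 + 25 = 23)
(P*18 - 13) - 204 = (23*18 - 13) - 204 = (414 - 13) - 204 = 401 - 204 = 197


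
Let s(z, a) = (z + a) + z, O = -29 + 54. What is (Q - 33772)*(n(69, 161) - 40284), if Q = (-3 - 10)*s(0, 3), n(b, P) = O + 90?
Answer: 1358154059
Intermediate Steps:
O = 25
s(z, a) = a + 2*z (s(z, a) = (a + z) + z = a + 2*z)
n(b, P) = 115 (n(b, P) = 25 + 90 = 115)
Q = -39 (Q = (-3 - 10)*(3 + 2*0) = -13*(3 + 0) = -13*3 = -39)
(Q - 33772)*(n(69, 161) - 40284) = (-39 - 33772)*(115 - 40284) = -33811*(-40169) = 1358154059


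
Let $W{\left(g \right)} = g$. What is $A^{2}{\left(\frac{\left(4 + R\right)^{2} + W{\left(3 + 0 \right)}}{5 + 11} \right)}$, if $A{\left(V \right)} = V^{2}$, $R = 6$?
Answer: $\frac{112550881}{65536} \approx 1717.4$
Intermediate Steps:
$A^{2}{\left(\frac{\left(4 + R\right)^{2} + W{\left(3 + 0 \right)}}{5 + 11} \right)} = \left(\left(\frac{\left(4 + 6\right)^{2} + \left(3 + 0\right)}{5 + 11}\right)^{2}\right)^{2} = \left(\left(\frac{10^{2} + 3}{16}\right)^{2}\right)^{2} = \left(\left(\left(100 + 3\right) \frac{1}{16}\right)^{2}\right)^{2} = \left(\left(103 \cdot \frac{1}{16}\right)^{2}\right)^{2} = \left(\left(\frac{103}{16}\right)^{2}\right)^{2} = \left(\frac{10609}{256}\right)^{2} = \frac{112550881}{65536}$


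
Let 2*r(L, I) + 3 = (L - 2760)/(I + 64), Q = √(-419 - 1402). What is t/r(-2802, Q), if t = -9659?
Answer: 2406501214/11041635 + 11938524*I*√1821/3680545 ≈ 217.95 + 138.42*I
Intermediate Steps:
Q = I*√1821 (Q = √(-1821) = I*√1821 ≈ 42.673*I)
r(L, I) = -3/2 + (-2760 + L)/(2*(64 + I)) (r(L, I) = -3/2 + ((L - 2760)/(I + 64))/2 = -3/2 + ((-2760 + L)/(64 + I))/2 = -3/2 + (-2760 + L)/(2*(64 + I)))
t/r(-2802, Q) = -9659*2*(64 + I*√1821)/(-2952 - 2802 - 3*I*√1821) = -9659*2*(64 + I*√1821)/(-5754 - 3*I*√1821) = -19318*(64 + I*√1821)/(-5754 - 3*I*√1821)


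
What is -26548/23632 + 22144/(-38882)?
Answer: -194443293/114857428 ≈ -1.6929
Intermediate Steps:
-26548/23632 + 22144/(-38882) = -26548*1/23632 + 22144*(-1/38882) = -6637/5908 - 11072/19441 = -194443293/114857428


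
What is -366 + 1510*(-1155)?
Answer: -1744416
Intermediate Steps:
-366 + 1510*(-1155) = -366 - 1744050 = -1744416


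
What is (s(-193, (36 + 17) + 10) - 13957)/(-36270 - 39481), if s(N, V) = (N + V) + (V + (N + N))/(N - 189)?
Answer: 5380911/28936882 ≈ 0.18595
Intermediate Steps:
s(N, V) = N + V + (V + 2*N)/(-189 + N) (s(N, V) = (N + V) + (V + 2*N)/(-189 + N) = N + V + (V + 2*N)/(-189 + N))
(s(-193, (36 + 17) + 10) - 13957)/(-36270 - 39481) = (((-193)**2 - 188*((36 + 17) + 10) - 187*(-193) - 193*((36 + 17) + 10))/(-189 - 193) - 13957)/(-36270 - 39481) = ((37249 - 188*(53 + 10) + 36091 - 193*(53 + 10))/(-382) - 13957)/(-75751) = (-(37249 - 188*63 + 36091 - 193*63)/382 - 13957)*(-1/75751) = (-(37249 - 11844 + 36091 - 12159)/382 - 13957)*(-1/75751) = (-1/382*49337 - 13957)*(-1/75751) = (-49337/382 - 13957)*(-1/75751) = -5380911/382*(-1/75751) = 5380911/28936882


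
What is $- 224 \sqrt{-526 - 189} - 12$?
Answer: $-12 - 224 i \sqrt{715} \approx -12.0 - 5989.6 i$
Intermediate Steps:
$- 224 \sqrt{-526 - 189} - 12 = - 224 \sqrt{-715} - 12 = - 224 i \sqrt{715} - 12 = -12 - 224 i \sqrt{715}$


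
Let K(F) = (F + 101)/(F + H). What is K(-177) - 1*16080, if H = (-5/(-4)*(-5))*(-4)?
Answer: -32159/2 ≈ -16080.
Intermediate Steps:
H = 25 (H = (-5*(-1/4)*(-5))*(-4) = ((5/4)*(-5))*(-4) = -25/4*(-4) = 25)
K(F) = (101 + F)/(25 + F) (K(F) = (F + 101)/(F + 25) = (101 + F)/(25 + F))
K(-177) - 1*16080 = (101 - 177)/(25 - 177) - 1*16080 = -76/(-152) - 16080 = -1/152*(-76) - 16080 = 1/2 - 16080 = -32159/2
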